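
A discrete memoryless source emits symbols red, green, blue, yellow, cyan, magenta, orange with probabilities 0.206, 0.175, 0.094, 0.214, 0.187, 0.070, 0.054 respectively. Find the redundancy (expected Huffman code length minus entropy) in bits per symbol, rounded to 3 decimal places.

0.049 bits

Entropy H = −Σ p log₂ p ≈ 2.6545 bits.
Huffman merges: 27/500+7/100→31/250; 47/500+31/250→109/500; 7/40+187/1000→181/500; 103/500+107/500→21/50; 109/500+181/500→29/50; 21/50+29/50→1. L = 338/125 ≈ 2.7040.
L − H = 2.7040 − 2.6545 = 0.049 bits.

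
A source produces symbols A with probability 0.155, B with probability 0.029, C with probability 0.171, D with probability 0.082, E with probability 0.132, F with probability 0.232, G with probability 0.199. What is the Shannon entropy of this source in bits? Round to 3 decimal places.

2.635 bits

H = −Σ pᵢ log₂ pᵢ.
−0.155·log₂(0.155) = 0.4169
−0.029·log₂(0.029) = 0.1481
−0.171·log₂(0.171) = 0.4357
−0.082·log₂(0.082) = 0.2959
−0.132·log₂(0.132) = 0.3856
−0.232·log₂(0.232) = 0.4890
−0.199·log₂(0.199) = 0.4635
Sum ≈ 2.6347 → 2.635 bits.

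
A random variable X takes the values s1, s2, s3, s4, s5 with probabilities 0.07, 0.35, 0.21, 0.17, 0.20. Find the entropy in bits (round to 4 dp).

H = −Σ pᵢ log₂ pᵢ.
−0.07·log₂(0.07) = 0.2686
−0.35·log₂(0.35) = 0.5301
−0.21·log₂(0.21) = 0.4728
−0.17·log₂(0.17) = 0.4346
−0.20·log₂(0.20) = 0.4644
Sum ≈ 2.1705 → 2.1705 bits.

2.1705 bits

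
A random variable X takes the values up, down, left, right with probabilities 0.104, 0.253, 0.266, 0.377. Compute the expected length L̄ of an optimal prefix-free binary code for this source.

Repeatedly combine the two least-probable nodes; the expected code length is the sum of the merged weights.
merge 13/125 + 253/1000 → 357/1000
merge 133/500 + 357/1000 → 623/1000
merge 377/1000 + 623/1000 → 1
L = 357/1000 + 623/1000 + 1 = 99/50 = 1.98 bits/symbol.

1.98 bits/symbol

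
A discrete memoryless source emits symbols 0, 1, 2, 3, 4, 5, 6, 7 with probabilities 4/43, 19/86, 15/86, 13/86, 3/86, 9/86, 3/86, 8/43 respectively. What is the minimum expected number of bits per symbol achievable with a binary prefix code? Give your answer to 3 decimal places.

2.826 bits/symbol

Repeatedly combine the two least-probable nodes; the expected code length is the sum of the merged weights.
merge 3/86 + 3/86 → 3/43
merge 3/43 + 4/43 → 7/43
merge 9/86 + 13/86 → 11/43
merge 7/43 + 15/86 → 29/86
merge 8/43 + 19/86 → 35/86
merge 11/43 + 29/86 → 51/86
merge 35/86 + 51/86 → 1
L = 3/43 + 7/43 + 11/43 + 29/86 + 35/86 + 51/86 + 1 = 243/86 ≈ 2.826 bits/symbol.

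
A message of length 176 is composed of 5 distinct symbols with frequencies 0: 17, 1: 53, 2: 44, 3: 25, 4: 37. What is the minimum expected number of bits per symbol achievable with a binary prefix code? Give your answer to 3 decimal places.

Probabilities are the counts divided by 176.
Repeatedly combine the two least-probable nodes; the expected code length is the sum of the merged weights.
merge 17/176 + 25/176 → 21/88
merge 37/176 + 21/88 → 79/176
merge 1/4 + 53/176 → 97/176
merge 79/176 + 97/176 → 1
L = 21/88 + 79/176 + 97/176 + 1 = 197/88 ≈ 2.239 bits/symbol.

2.239 bits/symbol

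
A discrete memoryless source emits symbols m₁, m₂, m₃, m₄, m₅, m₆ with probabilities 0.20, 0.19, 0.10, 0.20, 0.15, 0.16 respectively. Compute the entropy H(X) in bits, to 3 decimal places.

2.550 bits

H = −Σ pᵢ log₂ pᵢ.
−0.20·log₂(0.20) = 0.4644
−0.19·log₂(0.19) = 0.4552
−0.10·log₂(0.10) = 0.3322
−0.20·log₂(0.20) = 0.4644
−0.15·log₂(0.15) = 0.4105
−0.16·log₂(0.16) = 0.4230
Sum ≈ 2.5498 → 2.550 bits.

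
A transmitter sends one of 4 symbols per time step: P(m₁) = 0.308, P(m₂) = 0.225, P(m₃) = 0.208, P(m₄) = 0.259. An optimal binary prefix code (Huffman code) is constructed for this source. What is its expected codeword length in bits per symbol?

Repeatedly combine the two least-probable nodes; the expected code length is the sum of the merged weights.
merge 26/125 + 9/40 → 433/1000
merge 259/1000 + 77/250 → 567/1000
merge 433/1000 + 567/1000 → 1
L = 433/1000 + 567/1000 + 1 = 2 bits/symbol.

2 bits/symbol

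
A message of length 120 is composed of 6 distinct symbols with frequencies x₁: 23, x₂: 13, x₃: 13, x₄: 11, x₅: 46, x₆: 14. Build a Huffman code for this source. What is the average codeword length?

Probabilities are the counts divided by 120.
Repeatedly combine the two least-probable nodes; the expected code length is the sum of the merged weights.
merge 11/120 + 13/120 → 1/5
merge 13/120 + 7/60 → 9/40
merge 23/120 + 1/5 → 47/120
merge 9/40 + 23/60 → 73/120
merge 47/120 + 73/120 → 1
L = 1/5 + 9/40 + 47/120 + 73/120 + 1 = 97/40 = 2.425 bits/symbol.

2.425 bits/symbol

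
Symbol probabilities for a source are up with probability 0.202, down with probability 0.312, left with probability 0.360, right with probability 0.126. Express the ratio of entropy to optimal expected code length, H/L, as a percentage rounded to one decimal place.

Entropy H = −Σ p log₂ p ≈ 1.8976 bits.
Huffman merges: 63/500+101/500→41/125; 39/125+41/125→16/25; 9/25+16/25→1. L = 246/125 ≈ 1.9680.
Efficiency = H/L = 1.8976/1.9680 = 96.4%.

96.4%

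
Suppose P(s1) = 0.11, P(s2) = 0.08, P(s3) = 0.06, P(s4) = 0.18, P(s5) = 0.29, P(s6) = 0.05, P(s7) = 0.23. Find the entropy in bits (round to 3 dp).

H = −Σ pᵢ log₂ pᵢ.
−0.11·log₂(0.11) = 0.3503
−0.08·log₂(0.08) = 0.2915
−0.06·log₂(0.06) = 0.2435
−0.18·log₂(0.18) = 0.4453
−0.29·log₂(0.29) = 0.5179
−0.05·log₂(0.05) = 0.2161
−0.23·log₂(0.23) = 0.4877
Sum ≈ 2.5523 → 2.552 bits.

2.552 bits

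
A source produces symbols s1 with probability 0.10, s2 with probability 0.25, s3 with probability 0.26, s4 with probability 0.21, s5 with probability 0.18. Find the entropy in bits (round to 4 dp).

2.2556 bits

H = −Σ pᵢ log₂ pᵢ.
−0.10·log₂(0.10) = 0.3322
−0.25·log₂(0.25) = 0.5000
−0.26·log₂(0.26) = 0.5053
−0.21·log₂(0.21) = 0.4728
−0.18·log₂(0.18) = 0.4453
Sum ≈ 2.2556 → 2.2556 bits.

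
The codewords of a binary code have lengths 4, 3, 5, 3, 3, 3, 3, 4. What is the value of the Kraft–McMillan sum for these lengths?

0.78125

With common denominator 2^5 = 32: Σ 2^(−ℓᵢ) = 2/32 + 4/32 + 1/32 + 4/32 + 4/32 + 4/32 + 4/32 + 2/32 = 25/32 = 0.78125.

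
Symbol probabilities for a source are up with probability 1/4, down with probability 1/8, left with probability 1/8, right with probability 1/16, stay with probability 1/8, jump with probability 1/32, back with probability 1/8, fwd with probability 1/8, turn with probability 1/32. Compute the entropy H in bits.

Each probability is a power of 1/2, so log₂(1/p) is an integer.
H = Σ p·log₂(1/p) = 1/4·2 + 1/8·3 + 1/8·3 + 1/16·4 + 1/8·3 + 1/32·5 + 1/8·3 + 1/8·3 + 1/32·5 = 2.9375 bits.

2.9375 bits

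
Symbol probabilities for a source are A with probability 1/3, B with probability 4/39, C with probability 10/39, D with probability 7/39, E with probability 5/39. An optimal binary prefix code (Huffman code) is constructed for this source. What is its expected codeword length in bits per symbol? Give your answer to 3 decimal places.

Repeatedly combine the two least-probable nodes; the expected code length is the sum of the merged weights.
merge 4/39 + 5/39 → 3/13
merge 7/39 + 3/13 → 16/39
merge 10/39 + 1/3 → 23/39
merge 16/39 + 23/39 → 1
L = 3/13 + 16/39 + 23/39 + 1 = 29/13 ≈ 2.231 bits/symbol.

2.231 bits/symbol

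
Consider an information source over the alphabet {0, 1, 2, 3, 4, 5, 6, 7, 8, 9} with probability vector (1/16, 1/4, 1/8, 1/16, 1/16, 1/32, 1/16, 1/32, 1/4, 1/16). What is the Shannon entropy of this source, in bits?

Each probability is a power of 1/2, so log₂(1/p) is an integer.
H = Σ p·log₂(1/p) = 1/16·4 + 1/4·2 + 1/8·3 + 1/16·4 + 1/16·4 + 1/32·5 + 1/16·4 + 1/32·5 + 1/4·2 + 1/16·4 = 2.9375 bits.

2.9375 bits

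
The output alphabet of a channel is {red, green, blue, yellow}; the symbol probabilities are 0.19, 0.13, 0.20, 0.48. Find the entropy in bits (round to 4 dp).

1.8105 bits

H = −Σ pᵢ log₂ pᵢ.
−0.19·log₂(0.19) = 0.4552
−0.13·log₂(0.13) = 0.3826
−0.20·log₂(0.20) = 0.4644
−0.48·log₂(0.48) = 0.5083
Sum ≈ 1.8105 → 1.8105 bits.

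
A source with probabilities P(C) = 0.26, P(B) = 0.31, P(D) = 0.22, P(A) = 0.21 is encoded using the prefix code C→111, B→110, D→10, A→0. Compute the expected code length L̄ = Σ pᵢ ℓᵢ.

L̄ = Σ pᵢ·ℓᵢ = 0.26·3 + 0.31·3 + 0.22·2 + 0.21·1 = 2.36 bits/symbol.

2.36 bits/symbol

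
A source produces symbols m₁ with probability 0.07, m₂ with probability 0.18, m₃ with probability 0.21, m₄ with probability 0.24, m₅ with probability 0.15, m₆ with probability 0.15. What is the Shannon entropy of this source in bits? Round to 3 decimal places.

H = −Σ pᵢ log₂ pᵢ.
−0.07·log₂(0.07) = 0.2686
−0.18·log₂(0.18) = 0.4453
−0.21·log₂(0.21) = 0.4728
−0.24·log₂(0.24) = 0.4941
−0.15·log₂(0.15) = 0.4105
−0.15·log₂(0.15) = 0.4105
Sum ≈ 2.5019 → 2.502 bits.

2.502 bits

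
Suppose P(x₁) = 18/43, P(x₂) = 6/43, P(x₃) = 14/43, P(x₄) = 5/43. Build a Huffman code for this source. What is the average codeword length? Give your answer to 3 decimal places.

1.837 bits/symbol

Repeatedly combine the two least-probable nodes; the expected code length is the sum of the merged weights.
merge 5/43 + 6/43 → 11/43
merge 11/43 + 14/43 → 25/43
merge 18/43 + 25/43 → 1
L = 11/43 + 25/43 + 1 = 79/43 ≈ 1.837 bits/symbol.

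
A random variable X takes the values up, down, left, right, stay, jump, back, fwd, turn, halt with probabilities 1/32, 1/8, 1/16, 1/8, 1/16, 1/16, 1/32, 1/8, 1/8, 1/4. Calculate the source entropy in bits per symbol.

Each probability is a power of 1/2, so log₂(1/p) is an integer.
H = Σ p·log₂(1/p) = 1/32·5 + 1/8·3 + 1/16·4 + 1/8·3 + 1/16·4 + 1/16·4 + 1/32·5 + 1/8·3 + 1/8·3 + 1/4·2 = 3.0625 bits.

3.0625 bits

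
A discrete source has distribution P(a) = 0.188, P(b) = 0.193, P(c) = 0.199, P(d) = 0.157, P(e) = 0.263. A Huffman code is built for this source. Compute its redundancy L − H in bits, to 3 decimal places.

Entropy H = −Σ p log₂ p ≈ 2.3010 bits.
Huffman merges: 157/1000+47/250→69/200; 193/1000+199/1000→49/125; 263/1000+69/200→76/125; 49/125+76/125→1. L = 469/200 ≈ 2.3450.
L − H = 2.3450 − 2.3010 = 0.044 bits.

0.044 bits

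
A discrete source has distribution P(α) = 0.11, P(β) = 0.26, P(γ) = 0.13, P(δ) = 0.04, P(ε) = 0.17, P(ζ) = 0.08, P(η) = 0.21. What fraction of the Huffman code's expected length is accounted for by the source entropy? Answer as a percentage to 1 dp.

99.0%

Entropy H = −Σ p log₂ p ≈ 2.6229 bits.
Huffman merges: 1/25+2/25→3/25; 11/100+3/25→23/100; 13/100+17/100→3/10; 21/100+23/100→11/25; 13/50+3/10→14/25; 11/25+14/25→1. L = 53/20 ≈ 2.6500.
Efficiency = H/L = 2.6229/2.6500 = 99.0%.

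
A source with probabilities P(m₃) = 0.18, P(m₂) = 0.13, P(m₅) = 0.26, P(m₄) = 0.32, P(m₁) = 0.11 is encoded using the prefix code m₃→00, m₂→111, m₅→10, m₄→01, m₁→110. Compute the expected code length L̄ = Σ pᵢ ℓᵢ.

L̄ = Σ pᵢ·ℓᵢ = 0.18·2 + 0.13·3 + 0.26·2 + 0.32·2 + 0.11·3 = 2.24 bits/symbol.

2.24 bits/symbol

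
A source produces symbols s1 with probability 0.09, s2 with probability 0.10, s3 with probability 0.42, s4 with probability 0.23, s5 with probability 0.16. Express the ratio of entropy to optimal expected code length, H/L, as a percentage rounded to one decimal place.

Entropy H = −Σ p log₂ p ≈ 2.0812 bits.
Huffman merges: 9/100+1/10→19/100; 4/25+19/100→7/20; 23/100+7/20→29/50; 21/50+29/50→1. L = 53/25 ≈ 2.1200.
Efficiency = H/L = 2.0812/2.1200 = 98.2%.

98.2%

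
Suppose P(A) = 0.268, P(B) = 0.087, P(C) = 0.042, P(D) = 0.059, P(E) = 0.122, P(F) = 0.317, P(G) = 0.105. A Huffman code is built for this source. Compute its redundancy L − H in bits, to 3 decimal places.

Entropy H = −Σ p log₂ p ≈ 2.4857 bits.
Huffman merges: 21/500+59/1000→101/1000; 87/1000+101/1000→47/250; 21/200+61/500→227/1000; 47/250+227/1000→83/200; 67/250+317/1000→117/200; 83/200+117/200→1. L = 629/250 ≈ 2.5160.
L − H = 2.5160 − 2.4857 = 0.030 bits.

0.030 bits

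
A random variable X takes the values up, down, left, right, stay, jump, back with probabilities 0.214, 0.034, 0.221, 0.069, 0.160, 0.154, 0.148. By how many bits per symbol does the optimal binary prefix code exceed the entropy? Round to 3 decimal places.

0.032 bits

Entropy H = −Σ p log₂ p ≈ 2.6359 bits.
Huffman merges: 17/500+69/1000→103/1000; 103/1000+37/250→251/1000; 77/500+4/25→157/500; 107/500+221/1000→87/200; 251/1000+157/500→113/200; 87/200+113/200→1. L = 667/250 ≈ 2.6680.
L − H = 2.6680 − 2.6359 = 0.032 bits.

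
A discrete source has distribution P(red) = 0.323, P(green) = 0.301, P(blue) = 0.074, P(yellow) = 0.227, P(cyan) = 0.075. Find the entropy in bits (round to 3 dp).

2.092 bits

H = −Σ pᵢ log₂ pᵢ.
−0.323·log₂(0.323) = 0.5266
−0.301·log₂(0.301) = 0.5214
−0.074·log₂(0.074) = 0.2780
−0.227·log₂(0.227) = 0.4856
−0.075·log₂(0.075) = 0.2803
Sum ≈ 2.0918 → 2.092 bits.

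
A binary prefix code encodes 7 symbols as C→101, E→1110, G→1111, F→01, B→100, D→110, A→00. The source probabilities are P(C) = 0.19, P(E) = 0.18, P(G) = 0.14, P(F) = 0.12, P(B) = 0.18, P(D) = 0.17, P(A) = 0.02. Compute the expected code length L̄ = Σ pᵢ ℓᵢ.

3.18 bits/symbol

L̄ = Σ pᵢ·ℓᵢ = 0.19·3 + 0.18·4 + 0.14·4 + 0.12·2 + 0.18·3 + 0.17·3 + 0.02·2 = 3.18 bits/symbol.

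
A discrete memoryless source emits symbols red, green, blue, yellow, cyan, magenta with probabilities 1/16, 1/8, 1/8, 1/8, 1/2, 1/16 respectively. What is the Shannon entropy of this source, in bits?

2.125 bits

Each probability is a power of 1/2, so log₂(1/p) is an integer.
H = Σ p·log₂(1/p) = 1/16·4 + 1/8·3 + 1/8·3 + 1/8·3 + 1/2·1 + 1/16·4 = 2.125 bits.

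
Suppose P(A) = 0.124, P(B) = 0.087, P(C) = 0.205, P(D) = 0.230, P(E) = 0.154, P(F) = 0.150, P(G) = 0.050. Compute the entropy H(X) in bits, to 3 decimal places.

2.679 bits

H = −Σ pᵢ log₂ pᵢ.
−0.124·log₂(0.124) = 0.3734
−0.087·log₂(0.087) = 0.3065
−0.205·log₂(0.205) = 0.4687
−0.230·log₂(0.230) = 0.4877
−0.154·log₂(0.154) = 0.4156
−0.150·log₂(0.150) = 0.4105
−0.050·log₂(0.050) = 0.2161
Sum ≈ 2.6786 → 2.679 bits.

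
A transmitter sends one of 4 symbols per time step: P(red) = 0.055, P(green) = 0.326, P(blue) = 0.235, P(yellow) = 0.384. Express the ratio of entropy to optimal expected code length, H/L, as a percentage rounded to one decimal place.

93.3%

Entropy H = −Σ p log₂ p ≈ 1.7785 bits.
Huffman merges: 11/200+47/200→29/100; 29/100+163/500→77/125; 48/125+77/125→1. L = 953/500 ≈ 1.9060.
Efficiency = H/L = 1.7785/1.9060 = 93.3%.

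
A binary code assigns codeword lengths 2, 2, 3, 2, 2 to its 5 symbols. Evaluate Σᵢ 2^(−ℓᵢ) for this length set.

With common denominator 2^3 = 8: Σ 2^(−ℓᵢ) = 2/8 + 2/8 + 1/8 + 2/8 + 2/8 = 9/8 = 1.125.

1.125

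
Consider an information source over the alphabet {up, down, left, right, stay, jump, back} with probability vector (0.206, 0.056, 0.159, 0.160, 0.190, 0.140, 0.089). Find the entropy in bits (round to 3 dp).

H = −Σ pᵢ log₂ pᵢ.
−0.206·log₂(0.206) = 0.4695
−0.056·log₂(0.056) = 0.2329
−0.159·log₂(0.159) = 0.4218
−0.160·log₂(0.160) = 0.4230
−0.190·log₂(0.190) = 0.4552
−0.140·log₂(0.140) = 0.3971
−0.089·log₂(0.089) = 0.3106
Sum ≈ 2.7102 → 2.710 bits.

2.710 bits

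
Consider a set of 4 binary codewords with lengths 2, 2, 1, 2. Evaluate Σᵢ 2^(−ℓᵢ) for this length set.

With common denominator 2^2 = 4: Σ 2^(−ℓᵢ) = 1/4 + 1/4 + 2/4 + 1/4 = 5/4 = 1.25.

1.25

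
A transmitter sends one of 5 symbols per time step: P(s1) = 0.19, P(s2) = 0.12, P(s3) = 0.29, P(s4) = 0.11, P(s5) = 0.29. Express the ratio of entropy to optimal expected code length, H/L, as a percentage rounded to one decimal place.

Entropy H = −Σ p log₂ p ≈ 2.2084 bits.
Huffman merges: 11/100+3/25→23/100; 19/100+23/100→21/50; 29/100+29/100→29/50; 21/50+29/50→1. L = 223/100 ≈ 2.2300.
Efficiency = H/L = 2.2084/2.2300 = 99.0%.

99.0%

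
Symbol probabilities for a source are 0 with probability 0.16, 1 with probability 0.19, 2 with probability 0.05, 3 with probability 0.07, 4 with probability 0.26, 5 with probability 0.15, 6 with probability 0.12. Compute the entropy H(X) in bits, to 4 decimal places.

H = −Σ pᵢ log₂ pᵢ.
−0.16·log₂(0.16) = 0.4230
−0.19·log₂(0.19) = 0.4552
−0.05·log₂(0.05) = 0.2161
−0.07·log₂(0.07) = 0.2686
−0.26·log₂(0.26) = 0.5053
−0.15·log₂(0.15) = 0.4105
−0.12·log₂(0.12) = 0.3671
Sum ≈ 2.6458 → 2.6458 bits.

2.6458 bits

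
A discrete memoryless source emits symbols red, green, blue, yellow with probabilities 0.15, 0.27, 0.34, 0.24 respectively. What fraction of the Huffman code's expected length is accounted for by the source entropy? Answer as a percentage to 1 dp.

Entropy H = −Σ p log₂ p ≈ 1.9439 bits.
Huffman merges: 3/20+6/25→39/100; 27/100+17/50→61/100; 39/100+61/100→1. L = 2 ≈ 2.0000.
Efficiency = H/L = 1.9439/2.0000 = 97.2%.

97.2%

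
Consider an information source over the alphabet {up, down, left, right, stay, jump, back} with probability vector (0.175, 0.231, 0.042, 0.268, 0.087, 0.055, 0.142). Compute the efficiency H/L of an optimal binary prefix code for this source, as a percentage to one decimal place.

Entropy H = −Σ p log₂ p ≈ 2.5661 bits.
Huffman merges: 21/500+11/200→97/1000; 87/1000+97/1000→23/125; 71/500+7/40→317/1000; 23/125+231/1000→83/200; 67/250+317/1000→117/200; 83/200+117/200→1. L = 1299/500 ≈ 2.5980.
Efficiency = H/L = 2.5661/2.5980 = 98.8%.

98.8%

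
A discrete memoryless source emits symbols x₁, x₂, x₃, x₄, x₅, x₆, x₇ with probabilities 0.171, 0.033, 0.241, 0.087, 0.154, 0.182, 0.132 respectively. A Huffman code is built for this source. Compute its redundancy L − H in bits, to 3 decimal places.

0.049 bits

Entropy H = −Σ p log₂ p ≈ 2.6480 bits.
Huffman merges: 33/1000+87/1000→3/25; 3/25+33/250→63/250; 77/500+171/1000→13/40; 91/500+241/1000→423/1000; 63/250+13/40→577/1000; 423/1000+577/1000→1. L = 2697/1000 ≈ 2.6970.
L − H = 2.6970 − 2.6480 = 0.049 bits.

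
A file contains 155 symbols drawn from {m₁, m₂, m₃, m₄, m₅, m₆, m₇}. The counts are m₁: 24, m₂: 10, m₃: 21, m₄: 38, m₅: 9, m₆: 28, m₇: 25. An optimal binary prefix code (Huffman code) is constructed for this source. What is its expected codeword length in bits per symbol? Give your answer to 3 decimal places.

2.697 bits/symbol

Probabilities are the counts divided by 155.
Repeatedly combine the two least-probable nodes; the expected code length is the sum of the merged weights.
merge 9/155 + 2/31 → 19/155
merge 19/155 + 21/155 → 8/31
merge 24/155 + 5/31 → 49/155
merge 28/155 + 38/155 → 66/155
merge 8/31 + 49/155 → 89/155
merge 66/155 + 89/155 → 1
L = 19/155 + 8/31 + 49/155 + 66/155 + 89/155 + 1 = 418/155 ≈ 2.697 bits/symbol.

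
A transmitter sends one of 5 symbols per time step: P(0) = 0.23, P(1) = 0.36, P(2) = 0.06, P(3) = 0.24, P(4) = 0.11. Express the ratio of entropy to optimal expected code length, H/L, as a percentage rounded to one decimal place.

Entropy H = −Σ p log₂ p ≈ 2.1062 bits.
Huffman merges: 3/50+11/100→17/100; 17/100+23/100→2/5; 6/25+9/25→3/5; 2/5+3/5→1. L = 217/100 ≈ 2.1700.
Efficiency = H/L = 2.1062/2.1700 = 97.1%.

97.1%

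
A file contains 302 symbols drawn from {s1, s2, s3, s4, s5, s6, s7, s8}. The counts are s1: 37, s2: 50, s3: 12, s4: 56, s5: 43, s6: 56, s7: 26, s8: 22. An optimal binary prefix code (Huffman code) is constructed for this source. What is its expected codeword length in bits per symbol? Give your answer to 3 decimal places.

Probabilities are the counts divided by 302.
Repeatedly combine the two least-probable nodes; the expected code length is the sum of the merged weights.
merge 6/151 + 11/151 → 17/151
merge 13/151 + 17/151 → 30/151
merge 37/302 + 43/302 → 40/151
merge 25/151 + 28/151 → 53/151
merge 28/151 + 30/151 → 58/151
merge 40/151 + 53/151 → 93/151
merge 58/151 + 93/151 → 1
L = 17/151 + 30/151 + 40/151 + 53/151 + 58/151 + 93/151 + 1 = 442/151 ≈ 2.927 bits/symbol.

2.927 bits/symbol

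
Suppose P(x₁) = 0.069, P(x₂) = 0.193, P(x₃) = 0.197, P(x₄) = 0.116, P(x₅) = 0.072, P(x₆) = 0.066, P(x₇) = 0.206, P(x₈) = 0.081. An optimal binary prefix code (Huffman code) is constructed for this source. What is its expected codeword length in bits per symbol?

2.885 bits/symbol

Repeatedly combine the two least-probable nodes; the expected code length is the sum of the merged weights.
merge 33/500 + 69/1000 → 27/200
merge 9/125 + 81/1000 → 153/1000
merge 29/250 + 27/200 → 251/1000
merge 153/1000 + 193/1000 → 173/500
merge 197/1000 + 103/500 → 403/1000
merge 251/1000 + 173/500 → 597/1000
merge 403/1000 + 597/1000 → 1
L = 27/200 + 153/1000 + 251/1000 + 173/500 + 403/1000 + 597/1000 + 1 = 577/200 = 2.885 bits/symbol.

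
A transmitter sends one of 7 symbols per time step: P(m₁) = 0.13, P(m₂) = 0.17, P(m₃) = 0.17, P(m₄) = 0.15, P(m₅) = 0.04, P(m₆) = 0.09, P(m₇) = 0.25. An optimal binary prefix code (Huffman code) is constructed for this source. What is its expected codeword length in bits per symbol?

Repeatedly combine the two least-probable nodes; the expected code length is the sum of the merged weights.
merge 1/25 + 9/100 → 13/100
merge 13/100 + 13/100 → 13/50
merge 3/20 + 17/100 → 8/25
merge 17/100 + 1/4 → 21/50
merge 13/50 + 8/25 → 29/50
merge 21/50 + 29/50 → 1
L = 13/100 + 13/50 + 8/25 + 21/50 + 29/50 + 1 = 271/100 = 2.71 bits/symbol.

2.71 bits/symbol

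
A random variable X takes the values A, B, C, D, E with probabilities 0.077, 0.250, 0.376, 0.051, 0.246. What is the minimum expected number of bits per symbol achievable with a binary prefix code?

Repeatedly combine the two least-probable nodes; the expected code length is the sum of the merged weights.
merge 51/1000 + 77/1000 → 16/125
merge 16/125 + 123/500 → 187/500
merge 1/4 + 187/500 → 78/125
merge 47/125 + 78/125 → 1
L = 16/125 + 187/500 + 78/125 + 1 = 1063/500 = 2.126 bits/symbol.

2.126 bits/symbol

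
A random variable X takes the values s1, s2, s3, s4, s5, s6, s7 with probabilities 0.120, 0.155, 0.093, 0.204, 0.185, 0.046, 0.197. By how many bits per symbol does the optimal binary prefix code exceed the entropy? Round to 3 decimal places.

0.051 bits

Entropy H = −Σ p log₂ p ≈ 2.6869 bits.
Huffman merges: 23/500+93/1000→139/1000; 3/25+139/1000→259/1000; 31/200+37/200→17/50; 197/1000+51/250→401/1000; 259/1000+17/50→599/1000; 401/1000+599/1000→1. L = 1369/500 ≈ 2.7380.
L − H = 2.7380 − 2.6869 = 0.051 bits.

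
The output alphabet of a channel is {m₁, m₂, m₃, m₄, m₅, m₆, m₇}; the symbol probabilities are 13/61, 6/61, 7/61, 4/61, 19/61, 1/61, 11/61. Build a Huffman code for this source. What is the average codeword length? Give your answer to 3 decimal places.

2.557 bits/symbol

Repeatedly combine the two least-probable nodes; the expected code length is the sum of the merged weights.
merge 1/61 + 4/61 → 5/61
merge 5/61 + 6/61 → 11/61
merge 7/61 + 11/61 → 18/61
merge 11/61 + 13/61 → 24/61
merge 18/61 + 19/61 → 37/61
merge 24/61 + 37/61 → 1
L = 5/61 + 11/61 + 18/61 + 24/61 + 37/61 + 1 = 156/61 ≈ 2.557 bits/symbol.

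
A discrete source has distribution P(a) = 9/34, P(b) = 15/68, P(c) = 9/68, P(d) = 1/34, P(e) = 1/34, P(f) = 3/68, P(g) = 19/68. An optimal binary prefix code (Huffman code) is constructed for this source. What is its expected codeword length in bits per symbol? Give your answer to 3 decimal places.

Repeatedly combine the two least-probable nodes; the expected code length is the sum of the merged weights.
merge 1/34 + 1/34 → 1/17
merge 3/68 + 1/17 → 7/68
merge 7/68 + 9/68 → 4/17
merge 15/68 + 4/17 → 31/68
merge 9/34 + 19/68 → 37/68
merge 31/68 + 37/68 → 1
L = 1/17 + 7/68 + 4/17 + 31/68 + 37/68 + 1 = 163/68 ≈ 2.397 bits/symbol.

2.397 bits/symbol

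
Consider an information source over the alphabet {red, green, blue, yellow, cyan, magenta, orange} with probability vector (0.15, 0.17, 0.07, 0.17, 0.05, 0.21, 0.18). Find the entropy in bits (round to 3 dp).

H = −Σ pᵢ log₂ pᵢ.
−0.15·log₂(0.15) = 0.4105
−0.17·log₂(0.17) = 0.4346
−0.07·log₂(0.07) = 0.2686
−0.17·log₂(0.17) = 0.4346
−0.05·log₂(0.05) = 0.2161
−0.21·log₂(0.21) = 0.4728
−0.18·log₂(0.18) = 0.4453
Sum ≈ 2.6825 → 2.683 bits.

2.683 bits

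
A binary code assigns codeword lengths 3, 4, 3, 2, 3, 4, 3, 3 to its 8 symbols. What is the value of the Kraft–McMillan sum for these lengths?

1

With common denominator 2^4 = 16: Σ 2^(−ℓᵢ) = 2/16 + 1/16 + 2/16 + 4/16 + 2/16 + 1/16 + 2/16 + 2/16 = 16/16 = 1.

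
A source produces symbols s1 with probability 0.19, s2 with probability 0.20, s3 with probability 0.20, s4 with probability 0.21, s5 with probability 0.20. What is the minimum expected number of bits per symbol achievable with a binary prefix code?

Repeatedly combine the two least-probable nodes; the expected code length is the sum of the merged weights.
merge 19/100 + 1/5 → 39/100
merge 1/5 + 1/5 → 2/5
merge 21/100 + 39/100 → 3/5
merge 2/5 + 3/5 → 1
L = 39/100 + 2/5 + 3/5 + 1 = 239/100 = 2.39 bits/symbol.

2.39 bits/symbol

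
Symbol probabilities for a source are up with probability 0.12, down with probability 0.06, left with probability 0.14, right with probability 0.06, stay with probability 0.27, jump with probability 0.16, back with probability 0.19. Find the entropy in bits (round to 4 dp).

2.6395 bits

H = −Σ pᵢ log₂ pᵢ.
−0.12·log₂(0.12) = 0.3671
−0.06·log₂(0.06) = 0.2435
−0.14·log₂(0.14) = 0.3971
−0.06·log₂(0.06) = 0.2435
−0.27·log₂(0.27) = 0.5100
−0.16·log₂(0.16) = 0.4230
−0.19·log₂(0.19) = 0.4552
Sum ≈ 2.6395 → 2.6395 bits.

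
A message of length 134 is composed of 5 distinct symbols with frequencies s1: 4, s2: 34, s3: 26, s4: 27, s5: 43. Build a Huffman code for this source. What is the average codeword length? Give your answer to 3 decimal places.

Probabilities are the counts divided by 134.
Repeatedly combine the two least-probable nodes; the expected code length is the sum of the merged weights.
merge 2/67 + 13/67 → 15/67
merge 27/134 + 15/67 → 57/134
merge 17/67 + 43/134 → 77/134
merge 57/134 + 77/134 → 1
L = 15/67 + 57/134 + 77/134 + 1 = 149/67 ≈ 2.224 bits/symbol.

2.224 bits/symbol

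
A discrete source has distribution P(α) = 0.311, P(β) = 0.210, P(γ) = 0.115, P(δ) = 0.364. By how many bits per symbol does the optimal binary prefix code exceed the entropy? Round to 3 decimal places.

0.075 bits

Entropy H = −Σ p log₂ p ≈ 1.8864 bits.
Huffman merges: 23/200+21/100→13/40; 311/1000+13/40→159/250; 91/250+159/250→1. L = 1961/1000 ≈ 1.9610.
L − H = 1.9610 − 1.8864 = 0.075 bits.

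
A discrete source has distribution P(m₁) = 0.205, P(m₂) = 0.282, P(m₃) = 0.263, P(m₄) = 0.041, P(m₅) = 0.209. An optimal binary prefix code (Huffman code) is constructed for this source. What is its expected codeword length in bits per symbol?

2.246 bits/symbol

Repeatedly combine the two least-probable nodes; the expected code length is the sum of the merged weights.
merge 41/1000 + 41/200 → 123/500
merge 209/1000 + 123/500 → 91/200
merge 263/1000 + 141/500 → 109/200
merge 91/200 + 109/200 → 1
L = 123/500 + 91/200 + 109/200 + 1 = 1123/500 = 2.246 bits/symbol.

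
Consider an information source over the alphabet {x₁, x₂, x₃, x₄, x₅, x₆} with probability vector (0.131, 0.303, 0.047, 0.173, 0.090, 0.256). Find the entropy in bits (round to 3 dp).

2.367 bits

H = −Σ pᵢ log₂ pᵢ.
−0.131·log₂(0.131) = 0.3841
−0.303·log₂(0.303) = 0.5220
−0.047·log₂(0.047) = 0.2073
−0.173·log₂(0.173) = 0.4379
−0.090·log₂(0.090) = 0.3127
−0.256·log₂(0.256) = 0.5032
Sum ≈ 2.3672 → 2.367 bits.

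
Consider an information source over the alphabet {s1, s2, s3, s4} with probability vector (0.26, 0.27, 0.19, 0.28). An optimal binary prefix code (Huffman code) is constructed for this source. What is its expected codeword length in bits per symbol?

Repeatedly combine the two least-probable nodes; the expected code length is the sum of the merged weights.
merge 19/100 + 13/50 → 9/20
merge 27/100 + 7/25 → 11/20
merge 9/20 + 11/20 → 1
L = 9/20 + 11/20 + 1 = 2 bits/symbol.

2 bits/symbol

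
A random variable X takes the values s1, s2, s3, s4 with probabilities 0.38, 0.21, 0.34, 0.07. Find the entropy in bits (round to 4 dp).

1.8010 bits

H = −Σ pᵢ log₂ pᵢ.
−0.38·log₂(0.38) = 0.5305
−0.21·log₂(0.21) = 0.4728
−0.34·log₂(0.34) = 0.5292
−0.07·log₂(0.07) = 0.2686
Sum ≈ 1.8010 → 1.8010 bits.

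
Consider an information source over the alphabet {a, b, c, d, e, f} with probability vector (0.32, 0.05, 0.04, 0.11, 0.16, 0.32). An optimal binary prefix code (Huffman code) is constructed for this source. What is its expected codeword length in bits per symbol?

2.29 bits/symbol

Repeatedly combine the two least-probable nodes; the expected code length is the sum of the merged weights.
merge 1/25 + 1/20 → 9/100
merge 9/100 + 11/100 → 1/5
merge 4/25 + 1/5 → 9/25
merge 8/25 + 8/25 → 16/25
merge 9/25 + 16/25 → 1
L = 9/100 + 1/5 + 9/25 + 16/25 + 1 = 229/100 = 2.29 bits/symbol.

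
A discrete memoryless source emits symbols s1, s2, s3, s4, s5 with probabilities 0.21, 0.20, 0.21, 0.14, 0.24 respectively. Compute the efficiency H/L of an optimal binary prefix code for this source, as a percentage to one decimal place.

98.3%

Entropy H = −Σ p log₂ p ≈ 2.3013 bits.
Huffman merges: 7/50+1/5→17/50; 21/100+21/100→21/50; 6/25+17/50→29/50; 21/50+29/50→1. L = 117/50 ≈ 2.3400.
Efficiency = H/L = 2.3013/2.3400 = 98.3%.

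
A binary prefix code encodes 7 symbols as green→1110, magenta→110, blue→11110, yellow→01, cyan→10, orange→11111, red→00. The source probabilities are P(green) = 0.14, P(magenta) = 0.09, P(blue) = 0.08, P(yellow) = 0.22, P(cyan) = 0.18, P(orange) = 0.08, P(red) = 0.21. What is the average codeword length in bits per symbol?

2.85 bits/symbol

L̄ = Σ pᵢ·ℓᵢ = 0.14·4 + 0.09·3 + 0.08·5 + 0.22·2 + 0.18·2 + 0.08·5 + 0.21·2 = 2.85 bits/symbol.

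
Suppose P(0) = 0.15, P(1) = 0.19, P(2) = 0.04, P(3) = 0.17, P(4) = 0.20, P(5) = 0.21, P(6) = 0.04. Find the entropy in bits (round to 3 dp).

2.609 bits

H = −Σ pᵢ log₂ pᵢ.
−0.15·log₂(0.15) = 0.4105
−0.19·log₂(0.19) = 0.4552
−0.04·log₂(0.04) = 0.1858
−0.17·log₂(0.17) = 0.4346
−0.20·log₂(0.20) = 0.4644
−0.21·log₂(0.21) = 0.4728
−0.04·log₂(0.04) = 0.1858
Sum ≈ 2.6091 → 2.609 bits.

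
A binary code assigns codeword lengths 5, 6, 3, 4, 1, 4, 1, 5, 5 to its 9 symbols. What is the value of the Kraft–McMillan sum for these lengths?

1.359375

With common denominator 2^6 = 64: Σ 2^(−ℓᵢ) = 2/64 + 1/64 + 8/64 + 4/64 + 32/64 + 4/64 + 32/64 + 2/64 + 2/64 = 87/64 = 1.359375.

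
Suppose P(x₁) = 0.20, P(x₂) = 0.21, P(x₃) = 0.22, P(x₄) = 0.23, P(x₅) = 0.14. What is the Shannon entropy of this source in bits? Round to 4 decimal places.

2.3026 bits

H = −Σ pᵢ log₂ pᵢ.
−0.20·log₂(0.20) = 0.4644
−0.21·log₂(0.21) = 0.4728
−0.22·log₂(0.22) = 0.4806
−0.23·log₂(0.23) = 0.4877
−0.14·log₂(0.14) = 0.3971
Sum ≈ 2.3026 → 2.3026 bits.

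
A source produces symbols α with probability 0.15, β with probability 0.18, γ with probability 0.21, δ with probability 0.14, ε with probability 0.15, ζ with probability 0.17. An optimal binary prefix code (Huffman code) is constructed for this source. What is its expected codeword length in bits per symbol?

2.61 bits/symbol

Repeatedly combine the two least-probable nodes; the expected code length is the sum of the merged weights.
merge 7/50 + 3/20 → 29/100
merge 3/20 + 17/100 → 8/25
merge 9/50 + 21/100 → 39/100
merge 29/100 + 8/25 → 61/100
merge 39/100 + 61/100 → 1
L = 29/100 + 8/25 + 39/100 + 61/100 + 1 = 261/100 = 2.61 bits/symbol.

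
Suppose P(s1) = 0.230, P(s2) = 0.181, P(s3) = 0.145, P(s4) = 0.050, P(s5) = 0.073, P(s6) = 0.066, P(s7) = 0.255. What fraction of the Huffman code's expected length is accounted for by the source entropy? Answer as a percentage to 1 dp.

98.5%

Entropy H = −Σ p log₂ p ≈ 2.5912 bits.
Huffman merges: 1/20+33/500→29/250; 73/1000+29/250→189/1000; 29/200+181/1000→163/500; 189/1000+23/100→419/1000; 51/200+163/500→581/1000; 419/1000+581/1000→1. L = 2631/1000 ≈ 2.6310.
Efficiency = H/L = 2.5912/2.6310 = 98.5%.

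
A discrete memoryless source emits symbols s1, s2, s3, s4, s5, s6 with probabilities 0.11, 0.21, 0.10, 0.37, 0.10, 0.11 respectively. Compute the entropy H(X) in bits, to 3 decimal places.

H = −Σ pᵢ log₂ pᵢ.
−0.11·log₂(0.11) = 0.3503
−0.21·log₂(0.21) = 0.4728
−0.10·log₂(0.10) = 0.3322
−0.37·log₂(0.37) = 0.5307
−0.10·log₂(0.10) = 0.3322
−0.11·log₂(0.11) = 0.3503
Sum ≈ 2.3685 → 2.369 bits.

2.369 bits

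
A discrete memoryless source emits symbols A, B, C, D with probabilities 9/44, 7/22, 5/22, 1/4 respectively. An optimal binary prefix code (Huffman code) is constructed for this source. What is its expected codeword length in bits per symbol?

2 bits/symbol

Repeatedly combine the two least-probable nodes; the expected code length is the sum of the merged weights.
merge 9/44 + 5/22 → 19/44
merge 1/4 + 7/22 → 25/44
merge 19/44 + 25/44 → 1
L = 19/44 + 25/44 + 1 = 2 bits/symbol.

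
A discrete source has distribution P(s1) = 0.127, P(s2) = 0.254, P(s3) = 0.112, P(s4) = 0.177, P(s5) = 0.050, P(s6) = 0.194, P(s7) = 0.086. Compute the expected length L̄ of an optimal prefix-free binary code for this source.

2.688 bits/symbol

Repeatedly combine the two least-probable nodes; the expected code length is the sum of the merged weights.
merge 1/20 + 43/500 → 17/125
merge 14/125 + 127/1000 → 239/1000
merge 17/125 + 177/1000 → 313/1000
merge 97/500 + 239/1000 → 433/1000
merge 127/500 + 313/1000 → 567/1000
merge 433/1000 + 567/1000 → 1
L = 17/125 + 239/1000 + 313/1000 + 433/1000 + 567/1000 + 1 = 336/125 = 2.688 bits/symbol.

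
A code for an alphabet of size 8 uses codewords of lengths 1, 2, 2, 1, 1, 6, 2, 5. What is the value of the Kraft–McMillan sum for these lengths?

With common denominator 2^6 = 64: Σ 2^(−ℓᵢ) = 32/64 + 16/64 + 16/64 + 32/64 + 32/64 + 1/64 + 16/64 + 2/64 = 147/64 = 2.296875.

2.296875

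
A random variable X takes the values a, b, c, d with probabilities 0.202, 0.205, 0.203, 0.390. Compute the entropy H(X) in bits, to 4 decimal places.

1.9316 bits

H = −Σ pᵢ log₂ pᵢ.
−0.202·log₂(0.202) = 0.4661
−0.205·log₂(0.205) = 0.4687
−0.203·log₂(0.203) = 0.4670
−0.390·log₂(0.390) = 0.5298
Sum ≈ 1.9316 → 1.9316 bits.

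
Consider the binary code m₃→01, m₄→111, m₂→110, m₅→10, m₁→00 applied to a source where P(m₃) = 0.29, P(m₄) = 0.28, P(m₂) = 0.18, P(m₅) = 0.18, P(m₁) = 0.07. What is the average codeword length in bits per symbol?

L̄ = Σ pᵢ·ℓᵢ = 0.29·2 + 0.28·3 + 0.18·3 + 0.18·2 + 0.07·2 = 2.46 bits/symbol.

2.46 bits/symbol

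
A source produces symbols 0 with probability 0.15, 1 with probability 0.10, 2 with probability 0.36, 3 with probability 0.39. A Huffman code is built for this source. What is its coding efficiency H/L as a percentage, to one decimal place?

96.9%

Entropy H = −Σ p log₂ p ≈ 1.8031 bits.
Huffman merges: 1/10+3/20→1/4; 1/4+9/25→61/100; 39/100+61/100→1. L = 93/50 ≈ 1.8600.
Efficiency = H/L = 1.8031/1.8600 = 96.9%.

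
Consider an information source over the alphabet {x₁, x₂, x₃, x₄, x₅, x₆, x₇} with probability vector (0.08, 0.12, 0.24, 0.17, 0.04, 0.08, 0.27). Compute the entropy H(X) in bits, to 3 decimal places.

H = −Σ pᵢ log₂ pᵢ.
−0.08·log₂(0.08) = 0.2915
−0.12·log₂(0.12) = 0.3671
−0.24·log₂(0.24) = 0.4941
−0.17·log₂(0.17) = 0.4346
−0.04·log₂(0.04) = 0.1858
−0.08·log₂(0.08) = 0.2915
−0.27·log₂(0.27) = 0.5100
Sum ≈ 2.5746 → 2.575 bits.

2.575 bits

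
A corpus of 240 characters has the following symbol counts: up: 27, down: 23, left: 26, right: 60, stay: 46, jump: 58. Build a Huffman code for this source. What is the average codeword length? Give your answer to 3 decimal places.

2.508 bits/symbol

Probabilities are the counts divided by 240.
Repeatedly combine the two least-probable nodes; the expected code length is the sum of the merged weights.
merge 23/240 + 13/120 → 49/240
merge 9/80 + 23/120 → 73/240
merge 49/240 + 29/120 → 107/240
merge 1/4 + 73/240 → 133/240
merge 107/240 + 133/240 → 1
L = 49/240 + 73/240 + 107/240 + 133/240 + 1 = 301/120 ≈ 2.508 bits/symbol.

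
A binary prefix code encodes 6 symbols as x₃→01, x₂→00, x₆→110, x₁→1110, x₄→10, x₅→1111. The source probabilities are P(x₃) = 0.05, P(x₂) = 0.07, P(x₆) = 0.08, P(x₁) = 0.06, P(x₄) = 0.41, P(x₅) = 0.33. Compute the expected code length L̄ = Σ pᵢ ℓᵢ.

L̄ = Σ pᵢ·ℓᵢ = 0.05·2 + 0.07·2 + 0.08·3 + 0.06·4 + 0.41·2 + 0.33·4 = 2.86 bits/symbol.

2.86 bits/symbol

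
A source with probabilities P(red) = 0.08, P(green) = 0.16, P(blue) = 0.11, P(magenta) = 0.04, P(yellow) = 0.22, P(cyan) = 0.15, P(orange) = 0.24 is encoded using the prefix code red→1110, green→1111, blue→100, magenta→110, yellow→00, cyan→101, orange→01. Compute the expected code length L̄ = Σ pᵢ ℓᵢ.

L̄ = Σ pᵢ·ℓᵢ = 0.08·4 + 0.16·4 + 0.11·3 + 0.04·3 + 0.22·2 + 0.15·3 + 0.24·2 = 2.78 bits/symbol.

2.78 bits/symbol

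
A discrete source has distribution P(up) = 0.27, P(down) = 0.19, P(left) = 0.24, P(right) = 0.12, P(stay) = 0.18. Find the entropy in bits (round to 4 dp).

2.2718 bits

H = −Σ pᵢ log₂ pᵢ.
−0.27·log₂(0.27) = 0.5100
−0.19·log₂(0.19) = 0.4552
−0.24·log₂(0.24) = 0.4941
−0.12·log₂(0.12) = 0.3671
−0.18·log₂(0.18) = 0.4453
Sum ≈ 2.2718 → 2.2718 bits.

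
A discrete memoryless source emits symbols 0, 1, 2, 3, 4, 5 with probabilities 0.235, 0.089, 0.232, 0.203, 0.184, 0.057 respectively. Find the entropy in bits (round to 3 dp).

H = −Σ pᵢ log₂ pᵢ.
−0.235·log₂(0.235) = 0.4910
−0.089·log₂(0.089) = 0.3106
−0.232·log₂(0.232) = 0.4890
−0.203·log₂(0.203) = 0.4670
−0.184·log₂(0.184) = 0.4494
−0.057·log₂(0.057) = 0.2356
Sum ≈ 2.4425 → 2.443 bits.

2.443 bits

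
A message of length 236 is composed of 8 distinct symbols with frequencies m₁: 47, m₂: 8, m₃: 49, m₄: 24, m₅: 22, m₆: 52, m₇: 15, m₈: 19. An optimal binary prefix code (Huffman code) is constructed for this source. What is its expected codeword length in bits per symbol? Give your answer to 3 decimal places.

2.843 bits/symbol

Probabilities are the counts divided by 236.
Repeatedly combine the two least-probable nodes; the expected code length is the sum of the merged weights.
merge 2/59 + 15/236 → 23/236
merge 19/236 + 11/118 → 41/236
merge 23/236 + 6/59 → 47/236
merge 41/236 + 47/236 → 22/59
merge 47/236 + 49/236 → 24/59
merge 13/59 + 22/59 → 35/59
merge 24/59 + 35/59 → 1
L = 23/236 + 41/236 + 47/236 + 22/59 + 24/59 + 35/59 + 1 = 671/236 ≈ 2.843 bits/symbol.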